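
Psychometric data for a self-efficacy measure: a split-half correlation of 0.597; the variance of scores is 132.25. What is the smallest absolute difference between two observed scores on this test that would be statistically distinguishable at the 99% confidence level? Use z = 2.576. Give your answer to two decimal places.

21.05

SD = √132.25 = 11.50000
Full-length reliability (Spearman-Brown) = 2(0.597)/(1+0.597) ≈ 0.74765
SEM = 11.50000 × √(1 − 0.74765) = 11.50000 × √0.25235 ≈ 11.50000 × 0.50234 ≈ 5.77694
SE_diff = √2 × SEM ≈ 8.16983
Minimum reliable difference = 2.576 × SE_diff ≈ 2.576 × 8.16983 ≈ 21.04548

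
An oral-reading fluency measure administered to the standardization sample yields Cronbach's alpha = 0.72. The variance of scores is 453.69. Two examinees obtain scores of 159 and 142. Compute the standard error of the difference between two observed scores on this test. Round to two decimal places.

15.94

σ = 453.69^(1/2) = 21.3000
SEM = 21.3000 × √(1 − 0.7200) = 21.3000 × √0.2800 ≃ 21.3000 × 0.5292 ≃ 11.2709
Standard error of the difference = 11.2709·√2 ≃ 15.9395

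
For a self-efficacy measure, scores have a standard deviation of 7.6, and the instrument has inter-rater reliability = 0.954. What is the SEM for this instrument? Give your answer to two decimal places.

SEM = 7.600 · √(1 − 0.954) = 7.600 · √0.046 ≃ 7.600 · 0.214 ≃ 1.630

1.63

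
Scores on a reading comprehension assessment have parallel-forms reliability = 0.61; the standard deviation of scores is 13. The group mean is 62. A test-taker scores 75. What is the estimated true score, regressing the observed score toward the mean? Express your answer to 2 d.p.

T̂ = 0.6100(75) + 0.3900(62) ≃ 69.9300

69.93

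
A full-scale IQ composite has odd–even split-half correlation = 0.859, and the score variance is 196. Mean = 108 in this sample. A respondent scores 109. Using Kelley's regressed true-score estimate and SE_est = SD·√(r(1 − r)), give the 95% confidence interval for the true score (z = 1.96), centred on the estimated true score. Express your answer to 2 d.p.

[101.66, 116.19]

σ = 196^(1/2) = 14.0000
r_full = 2·0.859 / (1 + 0.859) ≃ 0.9242
T̂ = r·X + (1 − r)·M = 0.9242*109 + 0.0758*108 ≃ 100.7327 + 8.1915 ≃ 108.9242
SE_est = SD * √(r(1 − r)) = 14.0000 * √0.0701 ≃ 14.0000 * 0.2648 ≃ 3.7065
95% CI: 108.9242 ± 7.2648 ≃ (101.6593, 116.1890)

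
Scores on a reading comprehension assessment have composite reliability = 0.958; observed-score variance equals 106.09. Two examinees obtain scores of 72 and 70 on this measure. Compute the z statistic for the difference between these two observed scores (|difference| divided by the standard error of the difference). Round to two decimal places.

0.67

σ = 106.09^(1/2) = 10.300
SEM = 10.300 · √(1 − 0.958) = 10.300 · √0.042 ≈ 10.300 · 0.205 ≈ 2.111
Standard error of the difference = 2.111·√2 ≈ 2.985
z = |72 − 70| / 2.985 = 2 / 2.985 ≈ 0.670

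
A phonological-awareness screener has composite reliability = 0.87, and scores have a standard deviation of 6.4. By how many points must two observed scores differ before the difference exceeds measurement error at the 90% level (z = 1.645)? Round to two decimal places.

SEM = 6.4000·√(1 − 0.8700) ≈ 2.3076
SE_diff = √2 · SEM ≈ 3.2634
Minimum reliable difference = 1.645 · SE_diff ≈ 1.645 · 3.2634 ≈ 5.3682

5.37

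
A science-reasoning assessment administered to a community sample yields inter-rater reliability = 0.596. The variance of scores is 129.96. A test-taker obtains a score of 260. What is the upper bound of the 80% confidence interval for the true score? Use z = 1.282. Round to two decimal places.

SD = √129.96 ≈ 11.400
SEM = 11.400*√(1 − 0.596) ≈ 7.246
1.282 * SEM ≈ 9.289
Upper limit = 260 + 9.289 ≈ 269.289

269.29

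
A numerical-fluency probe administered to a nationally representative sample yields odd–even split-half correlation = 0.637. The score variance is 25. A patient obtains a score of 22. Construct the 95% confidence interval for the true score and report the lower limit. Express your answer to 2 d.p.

σ = 25^(1/2) = 5.00000
Full-length reliability (Spearman-Brown) = 2(0.637)/(1+0.637) ≈ 0.77825
SEM = 5.00000 × √(1 − 0.77825) = 5.00000 × √0.22175 ≈ 5.00000 × 0.47090 ≈ 2.35450
1.96 × SEM ≈ 4.61482
Lower limit = 22 − 4.61482 ≈ 17.38518

17.39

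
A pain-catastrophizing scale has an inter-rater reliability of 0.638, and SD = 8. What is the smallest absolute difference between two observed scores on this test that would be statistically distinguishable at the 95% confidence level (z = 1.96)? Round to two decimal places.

The standard error of measurement is 8.000·√(1 − 0.638) ≃ 8.000·0.602 ≃ 4.813.
SE_diff = SEM · √2 ≃ 4.813 · 1.414 ≃ 6.807
Minimum reliable difference = 1.96 · SE_diff ≃ 1.96 · 6.807 ≃ 13.342

13.34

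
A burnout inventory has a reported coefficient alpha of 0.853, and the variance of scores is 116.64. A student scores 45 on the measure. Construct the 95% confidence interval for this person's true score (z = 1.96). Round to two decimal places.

[36.88, 53.12]

SD = √116.64 = 10.800
SEM = 10.800 * √(1 − 0.853) = 10.800 * √0.147 ≈ 10.800 * 0.383 ≈ 4.141
1.96 * SEM ≈ 8.116
CI = 45 ± 8.116 → [36.884, 53.116]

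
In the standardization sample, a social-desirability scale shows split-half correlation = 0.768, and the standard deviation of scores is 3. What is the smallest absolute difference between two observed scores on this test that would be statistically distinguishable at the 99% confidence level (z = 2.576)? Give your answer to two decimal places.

Spearman-Brown: r = 2(0.768) / (1 + 0.768) = 1.5360 / 1.7680 ≈ 0.8688
SEM = 3.0000 × √(1 − 0.8688) = 3.0000 × √0.1312 ≈ 3.0000 × 0.3622 ≈ 1.0867
SE_diff = SEM × √2 ≈ 1.0867 × 1.4142 ≈ 1.5369
Minimum reliable difference = 2.576 × SE_diff ≈ 2.576 × 1.5369 ≈ 3.9590

3.96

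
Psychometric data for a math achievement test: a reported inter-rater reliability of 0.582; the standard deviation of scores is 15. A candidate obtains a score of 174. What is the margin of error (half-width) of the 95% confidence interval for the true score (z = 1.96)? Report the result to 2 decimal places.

SEM = 15.0000 × √(1 − 0.5820) = 15.0000 × √0.4180 ≈ 15.0000 × 0.6465 ≈ 9.6979
Half-width = 1.96×9.6979 ≈ 19.0080

19.01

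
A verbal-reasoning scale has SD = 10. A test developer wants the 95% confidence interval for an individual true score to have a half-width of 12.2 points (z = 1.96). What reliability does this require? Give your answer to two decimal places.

0.61

Required SEM = 12.2 / 1.96 ≈ 6.224
Required reliability = 1 − (SEM/SD)² = 1 − 0.387 ≈ 0.613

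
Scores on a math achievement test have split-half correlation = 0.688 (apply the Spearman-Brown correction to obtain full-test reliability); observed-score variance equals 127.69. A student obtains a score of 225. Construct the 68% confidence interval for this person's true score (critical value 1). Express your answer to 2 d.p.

[220.14, 229.86]

σ = 127.69^(1/2) = 11.300
Spearman-Brown: r = 2(0.688) / (1 + 0.688) = 1.376 / 1.688 ≃ 0.815
The standard error of measurement is 11.300×√(1 − 0.815) ≃ 11.300×0.430 ≃ 4.858.
1 × SEM ≃ 4.858
68% CI: 225 ± 4.858 = [220.142, 229.858]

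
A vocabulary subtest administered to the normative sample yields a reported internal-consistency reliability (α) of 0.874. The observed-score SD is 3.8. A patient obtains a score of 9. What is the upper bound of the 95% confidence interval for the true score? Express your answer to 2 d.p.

11.64

SEM = 3.80000 * √(1 − 0.87400) = 3.80000 * √0.12600 ≈ 3.80000 * 0.35496 ≈ 1.34887
1.96 * SEM ≈ 2.64378
Upper bound: 9 + 2.64378 = 11.64378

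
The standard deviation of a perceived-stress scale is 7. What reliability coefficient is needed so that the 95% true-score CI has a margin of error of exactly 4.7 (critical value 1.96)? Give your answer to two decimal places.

0.88

Required SEM = 4.7 / 1.96 ≈ 2.3980
r = 1 − (SEM / SD)² = 1 − (2.3980 / 7)² ≈ 1 − 0.1174 ≈ 0.8826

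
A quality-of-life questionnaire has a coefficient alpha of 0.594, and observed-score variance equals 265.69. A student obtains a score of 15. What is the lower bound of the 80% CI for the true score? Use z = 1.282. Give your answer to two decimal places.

1.69

SD = √265.69 = 16.3000
SEM = 16.3000×√(1 − 0.5940) ≈ 10.3861
Half-width = 1.282×10.3861 ≈ 13.3149
Lower bound: 15 − 13.3149 = 1.6851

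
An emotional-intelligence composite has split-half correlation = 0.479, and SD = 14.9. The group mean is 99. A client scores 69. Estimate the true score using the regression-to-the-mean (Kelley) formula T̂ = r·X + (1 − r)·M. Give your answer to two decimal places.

79.57

Full-length reliability (Spearman-Brown) = 2(0.479)/(1+0.479) ≈ 0.6477
T̂ = r·X + (1 − r)·M = 0.6477*69 + 0.3523*99 ≈ 44.6937 + 34.8742 ≈ 79.5680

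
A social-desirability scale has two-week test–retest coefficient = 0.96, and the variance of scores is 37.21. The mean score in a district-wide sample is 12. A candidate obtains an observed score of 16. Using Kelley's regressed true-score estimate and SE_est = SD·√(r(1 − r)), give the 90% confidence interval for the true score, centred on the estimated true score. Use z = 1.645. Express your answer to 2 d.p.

[13.87, 17.81]

SD = √37.21 = 6.1000
Estimated true score = 0.9600*16 + (1 − 0.9600)*12 ≃ 15.8400
SE_est = SD * √(r(1 − r)) = 6.1000 * √0.0384 ≃ 6.1000 * 0.1960 ≃ 1.1954
CI = 15.8400 ± 1.645 * 1.1954 → [13.8736, 17.8064]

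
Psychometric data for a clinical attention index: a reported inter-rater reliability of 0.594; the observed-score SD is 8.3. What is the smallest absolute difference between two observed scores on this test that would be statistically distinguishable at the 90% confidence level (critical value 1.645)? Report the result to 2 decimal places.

The standard error of measurement is 8.3000·√(1 − 0.5940) ≃ 8.3000·0.6372 ≃ 5.2886.
SE_diff = SEM · √2 ≃ 5.2886 · 1.4142 ≃ 7.4792
Minimum reliable difference = 1.645 · SE_diff ≃ 1.645 · 7.4792 ≃ 12.3033

12.30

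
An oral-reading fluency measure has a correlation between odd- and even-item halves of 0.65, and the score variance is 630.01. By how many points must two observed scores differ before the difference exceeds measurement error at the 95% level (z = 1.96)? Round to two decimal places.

SD = √630.01 = 25.10000
Spearman-Brown: r = 2(0.65) / (1 + 0.65) = 1.30000 / 1.65000 ≈ 0.78788
SEM = 25.10000 * √(1 − 0.78788) = 25.10000 * √0.21212 ≈ 25.10000 * 0.46057 ≈ 11.56021
SE_diff = SEM * √2 ≈ 11.56021 * 1.41421 ≈ 16.34861
Smallest detectable difference = 1.96*16.34861 ≈ 32.04327

32.04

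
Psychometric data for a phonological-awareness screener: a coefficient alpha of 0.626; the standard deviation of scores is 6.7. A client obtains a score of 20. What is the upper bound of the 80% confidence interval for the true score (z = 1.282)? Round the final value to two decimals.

25.25

The standard error of measurement is 6.7000·√(1 − 0.6260) ≃ 6.7000·0.6116 ≃ 4.0974.
Margin = 1.282 · 4.0974 ≃ 5.2529
Upper bound: 20 + 5.2529 = 25.2529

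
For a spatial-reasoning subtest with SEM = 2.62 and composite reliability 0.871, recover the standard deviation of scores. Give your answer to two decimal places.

SD = 2.62 / √(1 − 0.871) ≈ 7.2947

7.29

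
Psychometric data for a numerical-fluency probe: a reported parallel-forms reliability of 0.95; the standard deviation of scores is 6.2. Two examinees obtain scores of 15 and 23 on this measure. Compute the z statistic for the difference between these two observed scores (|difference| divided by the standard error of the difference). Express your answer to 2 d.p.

4.08

The standard error of measurement is 6.20000·√(1 − 0.95000) ≃ 6.20000·0.22361 ≃ 1.38636.
SE_diff = √2 · SEM ≃ 1.96061
z = |15 − 23| / 1.96061 = 8 / 1.96061 ≃ 4.08036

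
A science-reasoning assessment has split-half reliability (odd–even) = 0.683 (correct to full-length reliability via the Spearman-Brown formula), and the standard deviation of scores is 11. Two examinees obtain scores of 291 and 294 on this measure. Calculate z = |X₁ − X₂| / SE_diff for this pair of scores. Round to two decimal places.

0.44

Full-length reliability (Spearman-Brown) = 2(0.683)/(1+0.683) ≈ 0.8116
SEM = 11.0000·√(1 − 0.8116) ≈ 4.7740
SE_diff = √2 · SEM ≈ 6.7514
z = |291 − 294| / 6.7514 = 3 / 6.7514 ≈ 0.4444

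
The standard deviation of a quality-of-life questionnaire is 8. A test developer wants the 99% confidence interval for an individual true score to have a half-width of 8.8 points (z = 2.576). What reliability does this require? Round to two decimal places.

SEM needed = half-width / z = 8.8/2.576 ≈ 3.416
Required reliability = 1 − (SEM/SD)² = 1 − 0.182 ≈ 0.818

0.82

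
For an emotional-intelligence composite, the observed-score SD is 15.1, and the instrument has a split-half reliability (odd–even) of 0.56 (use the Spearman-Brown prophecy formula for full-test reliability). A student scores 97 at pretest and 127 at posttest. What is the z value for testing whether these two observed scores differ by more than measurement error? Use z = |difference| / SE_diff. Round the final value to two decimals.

Spearman-Brown: r = 2(0.56) / (1 + 0.56) = 1.1200 / 1.5600 ≃ 0.7179
SEM = 15.1000×√(1 − 0.7179) ≃ 8.0194
Standard error of the difference = 8.0194·√2 ≃ 11.3411
z = 30 / 11.3411 ≃ 2.6452

2.65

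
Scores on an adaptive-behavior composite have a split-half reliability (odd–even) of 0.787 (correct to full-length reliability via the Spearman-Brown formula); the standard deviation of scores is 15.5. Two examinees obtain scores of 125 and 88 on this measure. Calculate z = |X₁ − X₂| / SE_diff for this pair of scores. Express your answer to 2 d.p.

Spearman-Brown: r = 2(0.787) / (1 + 0.787) = 1.574 / 1.787 ≈ 0.881
The standard error of measurement is 15.500*√(1 − 0.881) ≈ 15.500*0.345 ≈ 5.351.
Standard error of the difference = 5.351·√2 ≈ 7.568
z = |125 − 88| / 7.568 = 37 / 7.568 ≈ 4.889

4.89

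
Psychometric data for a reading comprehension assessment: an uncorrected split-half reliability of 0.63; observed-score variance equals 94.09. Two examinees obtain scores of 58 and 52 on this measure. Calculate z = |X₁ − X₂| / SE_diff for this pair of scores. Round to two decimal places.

σ = 94.09^(1/2) = 9.70000
r_full = 2·0.63 / (1 + 0.63) ≈ 0.77301
SEM = 9.70000×√(1 − 0.77301) ≈ 4.62146
SE_diff = √2 × SEM ≈ 6.53573
z = 6 / 6.53573 ≈ 0.91803

0.92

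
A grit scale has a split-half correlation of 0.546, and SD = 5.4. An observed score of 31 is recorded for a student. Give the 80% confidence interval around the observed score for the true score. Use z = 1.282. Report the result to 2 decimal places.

r_full = 2·0.546 / (1 + 0.546) ≈ 0.70634
The standard error of measurement is 5.40000×√(1 − 0.70634) ≈ 5.40000×0.54191 ≈ 2.92629.
Margin = 1.282 × 2.92629 ≈ 3.75150
80% CI: 31 ± 3.75150 = [27.24850, 34.75150]

[27.25, 34.75]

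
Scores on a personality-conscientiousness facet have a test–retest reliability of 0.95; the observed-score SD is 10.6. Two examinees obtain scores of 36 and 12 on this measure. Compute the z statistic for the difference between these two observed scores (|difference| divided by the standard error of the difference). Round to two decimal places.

SEM = 10.600*√(1 − 0.950) ≈ 2.370
SE_diff = SEM * √2 ≈ 2.370 * 1.414 ≈ 3.352
z = |36 − 12| / 3.352 = 24 / 3.352 ≈ 7.160

7.16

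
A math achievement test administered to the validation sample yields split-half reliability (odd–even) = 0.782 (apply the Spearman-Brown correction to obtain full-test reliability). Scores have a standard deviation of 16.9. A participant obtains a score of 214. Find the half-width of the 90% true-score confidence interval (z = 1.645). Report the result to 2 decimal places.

r_full = 2·0.782 / (1 + 0.782) ≈ 0.8777
SEM = 16.9000 × √(1 − 0.8777) = 16.9000 × √0.1223 ≈ 16.9000 × 0.3498 ≈ 5.9110
Margin = 1.645 × 5.9110 ≈ 9.7236

9.72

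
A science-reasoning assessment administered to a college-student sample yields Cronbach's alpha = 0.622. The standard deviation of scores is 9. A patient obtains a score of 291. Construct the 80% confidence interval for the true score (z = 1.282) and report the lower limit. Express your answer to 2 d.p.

SEM = 9.000 · √(1 − 0.622) = 9.000 · √0.378 ≈ 9.000 · 0.615 ≈ 5.533
Half-width = 1.282·5.533 ≈ 7.094
Lower bound: 291 − 7.094 = 283.906

283.91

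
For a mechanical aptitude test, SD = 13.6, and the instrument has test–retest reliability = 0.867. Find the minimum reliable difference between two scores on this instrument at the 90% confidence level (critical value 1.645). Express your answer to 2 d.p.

SEM = 13.6000 · √(1 − 0.8670) = 13.6000 · √0.1330 ≈ 13.6000 · 0.3647 ≈ 4.9598
Standard error of the difference = 4.9598·√2 ≈ 7.0142
Minimum reliable difference = 1.645 · SE_diff ≈ 1.645 · 7.0142 ≈ 11.5384

11.54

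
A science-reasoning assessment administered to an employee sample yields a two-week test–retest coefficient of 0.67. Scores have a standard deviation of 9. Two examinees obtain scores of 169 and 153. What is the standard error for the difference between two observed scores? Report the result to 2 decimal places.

7.31

SEM = 9.000 × √(1 − 0.670) = 9.000 × √0.330 ≈ 9.000 × 0.574 ≈ 5.170
SE_diff = SEM × √2 ≈ 5.170 × 1.414 ≈ 7.312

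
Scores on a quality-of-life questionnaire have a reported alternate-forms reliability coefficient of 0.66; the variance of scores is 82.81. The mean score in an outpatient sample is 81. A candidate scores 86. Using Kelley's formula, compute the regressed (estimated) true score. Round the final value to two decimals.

T̂ = r·X + (1 − r)·M = 0.66000·86 + 0.34000·81 = 56.76000 + 27.54000 ≈ 84.30000

84.30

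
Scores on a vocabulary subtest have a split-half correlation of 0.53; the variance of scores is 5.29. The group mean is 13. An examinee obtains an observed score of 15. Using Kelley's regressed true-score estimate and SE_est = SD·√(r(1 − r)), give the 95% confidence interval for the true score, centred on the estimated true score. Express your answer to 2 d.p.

[12.31, 16.47]

SD = √5.29 = 2.300
Full-length reliability (Spearman-Brown) = 2(0.53)/(1+0.53) ≈ 0.693
Estimated true score = 0.693·15 + (1 − 0.693)·13 ≈ 14.386
SE_est = SD · √(r(1 − r)) = 2.300 · √0.213 ≈ 2.300 · 0.461 ≈ 1.061
CI = 14.386 ± 1.96 · 1.061 → [12.306, 16.465]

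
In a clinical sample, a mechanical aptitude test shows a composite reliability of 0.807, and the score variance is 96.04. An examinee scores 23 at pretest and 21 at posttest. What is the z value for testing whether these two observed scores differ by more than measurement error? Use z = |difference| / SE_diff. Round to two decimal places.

0.33

SD = √96.04 ≈ 9.800
The standard error of measurement is 9.800·√(1 − 0.807) ≈ 9.800·0.439 ≈ 4.305.
SE_diff = SEM · √2 ≈ 4.305 · 1.414 ≈ 6.089
z = 2 / 6.089 ≈ 0.328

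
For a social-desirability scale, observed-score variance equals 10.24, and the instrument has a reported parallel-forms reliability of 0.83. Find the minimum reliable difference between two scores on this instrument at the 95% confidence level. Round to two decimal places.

3.66

SD = √10.24 ≈ 3.200
The standard error of measurement is 3.200*√(1 − 0.830) ≈ 3.200*0.412 ≈ 1.319.
SE_diff = √2 * SEM ≈ 1.866
Minimum reliable difference = 1.96 * SE_diff ≈ 1.96 * 1.866 ≈ 3.657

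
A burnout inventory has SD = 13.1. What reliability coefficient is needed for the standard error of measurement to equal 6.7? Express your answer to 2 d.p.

0.74

Required reliability = 1 − (SEM/SD)² = 1 − 0.262 ≈ 0.738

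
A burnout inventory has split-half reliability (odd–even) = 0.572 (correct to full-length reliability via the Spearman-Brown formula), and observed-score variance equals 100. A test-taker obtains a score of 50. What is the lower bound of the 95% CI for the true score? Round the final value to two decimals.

39.77

SD = √100 = 10.000
Spearman-Brown: r = 2(0.572) / (1 + 0.572) = 1.144 / 1.572 ≈ 0.728
The standard error of measurement is 10.000*√(1 − 0.728) ≈ 10.000*0.522 ≈ 5.218.
Half-width = 1.96*5.218 ≈ 10.227
Lower bound: 50 − 10.227 = 39.773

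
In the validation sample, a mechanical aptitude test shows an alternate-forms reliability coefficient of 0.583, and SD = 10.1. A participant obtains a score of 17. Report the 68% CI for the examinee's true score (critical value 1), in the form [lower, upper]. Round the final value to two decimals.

The standard error of measurement is 10.100*√(1 − 0.583) ≈ 10.100*0.646 ≈ 6.522.
Margin = 1 * 6.522 ≈ 6.522
Interval: (10.478, 23.522)

[10.48, 23.52]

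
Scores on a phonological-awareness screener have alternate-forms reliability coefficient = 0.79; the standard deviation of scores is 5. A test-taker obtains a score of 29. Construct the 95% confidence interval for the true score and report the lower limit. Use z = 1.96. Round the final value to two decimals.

SEM = 5.000 * √(1 − 0.790) = 5.000 * √0.210 ≃ 5.000 * 0.458 ≃ 2.291
1.96 * SEM ≃ 4.491
Lower limit = 29 − 4.491 ≃ 24.509

24.51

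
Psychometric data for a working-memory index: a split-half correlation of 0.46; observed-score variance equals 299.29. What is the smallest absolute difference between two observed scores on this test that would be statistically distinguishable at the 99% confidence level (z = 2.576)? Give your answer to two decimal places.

SD = √299.29 = 17.3000
Spearman-Brown: r = 2(0.46) / (1 + 0.46) = 0.9200 / 1.4600 ≃ 0.6301
SEM = 17.3000·√(1 − 0.6301) ≃ 10.5212
Standard error of the difference = 10.5212·√2 ≃ 14.8793
Minimum reliable difference = 2.576 · SE_diff ≃ 2.576 · 14.8793 ≃ 38.3290

38.33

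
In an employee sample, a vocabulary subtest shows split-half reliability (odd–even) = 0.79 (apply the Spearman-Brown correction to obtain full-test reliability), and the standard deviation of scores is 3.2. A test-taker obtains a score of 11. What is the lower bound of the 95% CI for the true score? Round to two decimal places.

8.85

Full-length reliability (Spearman-Brown) = 2(0.79)/(1+0.79) ≈ 0.883
SEM = 3.200 · √(1 − 0.883) = 3.200 · √0.117 ≈ 3.200 · 0.343 ≈ 1.096
Margin = 1.96 · 1.096 ≈ 2.148
Lower bound: 11 − 2.148 = 8.852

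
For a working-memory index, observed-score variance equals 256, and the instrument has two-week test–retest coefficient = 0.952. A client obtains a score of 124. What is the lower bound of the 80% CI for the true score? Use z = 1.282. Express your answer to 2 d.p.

119.51

SD = √256 = 16.0000
The standard error of measurement is 16.0000·√(1 − 0.9520) ≈ 16.0000·0.2191 ≈ 3.5054.
1.282 · SEM ≈ 4.4940
Lower bound: 124 − 4.4940 = 119.5060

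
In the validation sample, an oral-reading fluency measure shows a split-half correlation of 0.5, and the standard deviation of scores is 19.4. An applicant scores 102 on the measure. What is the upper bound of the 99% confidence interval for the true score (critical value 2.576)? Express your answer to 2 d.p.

130.85

Spearman-Brown: r = 2(0.5) / (1 + 0.5) = 1.000 / 1.500 ≈ 0.667
SEM = 19.400 × √(1 − 0.667) = 19.400 × √0.333 ≈ 19.400 × 0.577 ≈ 11.201
2.576 × SEM ≈ 28.853
Upper bound: 102 + 28.853 = 130.853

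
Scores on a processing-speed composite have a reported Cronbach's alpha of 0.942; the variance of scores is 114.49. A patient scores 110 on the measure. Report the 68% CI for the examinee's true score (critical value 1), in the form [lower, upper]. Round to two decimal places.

SD = √114.49 = 10.7000
SEM = 10.7000 · √(1 − 0.9420) = 10.7000 · √0.0580 ≈ 10.7000 · 0.2408 ≈ 2.5769
1 · SEM ≈ 2.5769
68% CI: 110 ± 2.5769 = [107.4231, 112.5769]

[107.42, 112.58]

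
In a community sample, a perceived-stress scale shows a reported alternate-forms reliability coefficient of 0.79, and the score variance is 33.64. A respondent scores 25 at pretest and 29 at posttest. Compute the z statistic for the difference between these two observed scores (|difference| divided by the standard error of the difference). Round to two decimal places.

σ = 33.64^(1/2) = 5.8000
SEM = 5.8000 × √(1 − 0.7900) = 5.8000 × √0.2100 ≃ 5.8000 × 0.4583 ≃ 2.6579
Standard error of the difference = 2.6579·√2 ≃ 3.7588
z = |25 − 29| / 3.7588 = 4 / 3.7588 ≃ 1.0642

1.06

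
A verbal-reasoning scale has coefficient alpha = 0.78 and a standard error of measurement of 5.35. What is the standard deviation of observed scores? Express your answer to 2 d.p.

11.41

SD = SEM / √(1 − r) = 5.35 / √0.220 ≈ 5.35 / 0.469 ≈ 11.406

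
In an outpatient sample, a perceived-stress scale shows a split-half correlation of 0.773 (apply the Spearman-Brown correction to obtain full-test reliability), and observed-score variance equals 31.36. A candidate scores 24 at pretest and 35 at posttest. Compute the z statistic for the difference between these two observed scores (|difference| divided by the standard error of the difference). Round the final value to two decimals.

3.88

SD = √31.36 = 5.600
Full-length reliability (Spearman-Brown) = 2(0.773)/(1+0.773) ≃ 0.872
SEM = 5.600 * √(1 − 0.872) = 5.600 * √0.128 ≃ 5.600 * 0.358 ≃ 2.004
SE_diff = √2 * SEM ≃ 2.834
z = 11 / 2.834 ≃ 3.882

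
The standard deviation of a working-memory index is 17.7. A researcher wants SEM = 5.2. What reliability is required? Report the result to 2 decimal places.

Required reliability = 1 − (SEM/SD)² = 1 − 0.0863 ≃ 0.9137

0.91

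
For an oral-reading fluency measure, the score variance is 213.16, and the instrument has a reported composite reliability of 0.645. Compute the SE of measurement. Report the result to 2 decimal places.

SD = √213.16 ≈ 14.60000
SEM = 14.60000 × √(1 − 0.64500) = 14.60000 × √0.35500 ≈ 14.60000 × 0.59582 ≈ 8.69895

8.70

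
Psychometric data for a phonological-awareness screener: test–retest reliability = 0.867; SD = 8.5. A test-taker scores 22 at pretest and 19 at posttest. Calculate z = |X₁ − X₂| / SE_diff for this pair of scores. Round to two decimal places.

0.68

SEM = 8.500 · √(1 − 0.867) = 8.500 · √0.133 ≃ 8.500 · 0.365 ≃ 3.100
Standard error of the difference = 3.100·√2 ≃ 4.384
z = 3 / 4.384 ≃ 0.684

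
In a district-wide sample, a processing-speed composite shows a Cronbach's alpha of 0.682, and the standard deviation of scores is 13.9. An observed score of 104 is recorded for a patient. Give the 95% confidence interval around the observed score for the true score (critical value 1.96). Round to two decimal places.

[88.64, 119.36]

SEM = 13.900 · √(1 − 0.682) = 13.900 · √0.318 ≈ 13.900 · 0.564 ≈ 7.838
Margin = 1.96 · 7.838 ≈ 15.363
95% CI: 104 ± 15.363 = [88.637, 119.363]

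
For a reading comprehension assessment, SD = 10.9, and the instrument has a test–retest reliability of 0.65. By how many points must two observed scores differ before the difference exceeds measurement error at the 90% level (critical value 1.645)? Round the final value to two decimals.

SEM = 10.90000 × √(1 − 0.65000) = 10.90000 × √0.35000 ≃ 10.90000 × 0.59161 ≃ 6.44853
SE_diff = √2 × SEM ≃ 9.11959
Minimum reliable difference = 1.645 × SE_diff ≃ 1.645 × 9.11959 ≃ 15.00173

15.00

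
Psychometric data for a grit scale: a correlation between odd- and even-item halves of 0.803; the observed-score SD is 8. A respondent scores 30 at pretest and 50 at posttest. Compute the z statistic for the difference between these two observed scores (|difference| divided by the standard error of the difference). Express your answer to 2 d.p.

5.35

r_full = 2·0.803 / (1 + 0.803) ≈ 0.891
SEM = 8.000×√(1 − 0.891) ≈ 2.644
Standard error of the difference = 2.644·√2 ≈ 3.740
z = 20 / 3.740 ≈ 5.348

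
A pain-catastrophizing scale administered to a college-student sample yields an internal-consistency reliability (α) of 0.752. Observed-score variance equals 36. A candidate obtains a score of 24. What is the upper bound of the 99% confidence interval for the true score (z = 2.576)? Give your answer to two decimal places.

SD = √36 = 6.00000
The standard error of measurement is 6.00000×√(1 − 0.75200) ≈ 6.00000×0.49800 ≈ 2.98798.
Margin = 2.576 × 2.98798 ≈ 7.69703
Upper limit = 24 + 7.69703 ≈ 31.69703

31.70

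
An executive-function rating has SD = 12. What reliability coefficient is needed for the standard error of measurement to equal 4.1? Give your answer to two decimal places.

r = 1 − (SEM / SD)² = 1 − (4.1000 / 12)² ≈ 1 − 0.1167 ≈ 0.8833

0.88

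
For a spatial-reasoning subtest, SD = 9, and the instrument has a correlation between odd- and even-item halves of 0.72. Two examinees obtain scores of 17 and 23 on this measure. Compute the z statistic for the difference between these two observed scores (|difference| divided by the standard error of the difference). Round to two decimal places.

Full-length reliability (Spearman-Brown) = 2(0.72)/(1+0.72) ≃ 0.8372
SEM = 9.0000 * √(1 − 0.8372) = 9.0000 * √0.1628 ≃ 9.0000 * 0.4035 ≃ 3.6313
SE_diff = √2 * SEM ≃ 5.1354
z = |17 − 23| / 5.1354 = 6 / 5.1354 ≃ 1.1684

1.17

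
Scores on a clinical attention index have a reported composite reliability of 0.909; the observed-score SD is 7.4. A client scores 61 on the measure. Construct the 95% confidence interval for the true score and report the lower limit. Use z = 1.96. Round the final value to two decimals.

56.62

SEM = 7.40000*√(1 − 0.90900) ≈ 2.23230
1.96 * SEM ≈ 4.37531
Lower bound: 61 − 4.37531 = 56.62469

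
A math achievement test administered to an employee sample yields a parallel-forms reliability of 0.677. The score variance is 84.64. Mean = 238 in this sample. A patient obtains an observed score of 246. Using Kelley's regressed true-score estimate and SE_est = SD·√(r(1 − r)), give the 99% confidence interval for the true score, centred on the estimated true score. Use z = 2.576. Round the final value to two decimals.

[232.33, 254.50]

SD = √84.64 ≈ 9.2000
Estimated true score = 0.6770×246 + (1 − 0.6770)×238 ≈ 243.4160
SE_est = 9.2000×√(0.6770×0.3230) ≈ 4.3021
CI = 243.4160 ± 2.576 × 4.3021 → [232.3337, 254.4983]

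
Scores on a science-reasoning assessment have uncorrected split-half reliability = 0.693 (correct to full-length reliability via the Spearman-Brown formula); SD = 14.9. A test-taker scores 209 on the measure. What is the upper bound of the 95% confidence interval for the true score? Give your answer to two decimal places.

221.44

Full-length reliability (Spearman-Brown) = 2(0.693)/(1+0.693) ≈ 0.819
The standard error of measurement is 14.900*√(1 − 0.819) ≈ 14.900*0.426 ≈ 6.345.
1.96 * SEM ≈ 12.436
Upper limit = 209 + 12.436 ≈ 221.436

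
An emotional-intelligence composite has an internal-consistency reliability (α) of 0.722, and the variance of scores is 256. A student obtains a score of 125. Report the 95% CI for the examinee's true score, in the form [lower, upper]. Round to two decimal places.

SD = √256 = 16.00000
SEM = 16.00000×√(1 − 0.72200) ≈ 8.43611
Half-width = 1.96×8.43611 ≈ 16.53478
CI = 125 ± 16.53478 → [108.46522, 141.53478]

[108.47, 141.53]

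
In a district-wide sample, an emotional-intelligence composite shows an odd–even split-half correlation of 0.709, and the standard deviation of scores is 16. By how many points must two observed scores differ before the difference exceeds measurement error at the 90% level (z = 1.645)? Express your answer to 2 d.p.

Spearman-Brown: r = 2(0.709) / (1 + 0.709) = 1.4180 / 1.7090 ≈ 0.8297
SEM = 16.0000 * √(1 − 0.8297) = 16.0000 * √0.1703 ≈ 16.0000 * 0.4126 ≈ 6.6023
Standard error of the difference = 6.6023·√2 ≈ 9.3371
Smallest detectable difference = 1.645*9.3371 ≈ 15.3595

15.36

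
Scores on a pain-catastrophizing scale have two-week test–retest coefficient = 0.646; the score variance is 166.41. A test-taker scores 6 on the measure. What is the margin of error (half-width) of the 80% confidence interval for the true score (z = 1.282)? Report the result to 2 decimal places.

9.84

SD = √166.41 = 12.9000
SEM = 12.9000 * √(1 − 0.6460) = 12.9000 * √0.3540 ≈ 12.9000 * 0.5950 ≈ 7.6752
Half-width = 1.282*7.6752 ≈ 9.8396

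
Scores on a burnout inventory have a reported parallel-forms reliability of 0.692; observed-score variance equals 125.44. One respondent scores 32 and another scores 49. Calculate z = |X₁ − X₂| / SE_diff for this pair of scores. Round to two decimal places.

SD = √125.44 = 11.20000
SEM = 11.20000×√(1 − 0.69200) ≃ 6.21575
SE_diff = √2 × SEM ≃ 8.79039
z = |32 − 49| / 8.79039 = 17 / 8.79039 ≃ 1.93393

1.93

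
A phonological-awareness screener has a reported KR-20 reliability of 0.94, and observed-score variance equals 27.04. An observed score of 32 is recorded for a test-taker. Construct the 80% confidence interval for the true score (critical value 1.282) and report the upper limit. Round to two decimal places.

33.63

SD = √27.04 = 5.200
The standard error of measurement is 5.200×√(1 − 0.940) ≃ 5.200×0.245 ≃ 1.274.
Margin = 1.282 × 1.274 ≃ 1.633
Upper limit = 32 + 1.633 ≃ 33.633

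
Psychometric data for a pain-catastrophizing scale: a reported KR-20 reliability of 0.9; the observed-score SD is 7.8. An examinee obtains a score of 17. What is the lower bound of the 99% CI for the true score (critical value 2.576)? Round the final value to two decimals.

10.65

SEM = 7.80000 × √(1 − 0.90000) = 7.80000 × √0.10000 ≃ 7.80000 × 0.31623 ≃ 2.46658
Margin = 2.576 × 2.46658 ≃ 6.35390
Lower bound: 17 − 6.35390 = 10.64610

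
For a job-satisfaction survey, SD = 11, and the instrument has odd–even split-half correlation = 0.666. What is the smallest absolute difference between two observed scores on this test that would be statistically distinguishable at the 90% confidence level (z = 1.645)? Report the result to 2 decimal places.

r_full = 2·0.666 / (1 + 0.666) ≈ 0.79952
SEM = 11.00000×√(1 − 0.79952) ≈ 4.92525
SE_diff = SEM × √2 ≈ 4.92525 × 1.41421 ≈ 6.96536
Minimum reliable difference = 1.645 × SE_diff ≈ 1.645 × 6.96536 ≈ 11.45801

11.46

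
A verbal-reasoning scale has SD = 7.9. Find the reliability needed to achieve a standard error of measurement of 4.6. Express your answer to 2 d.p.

0.66

r = 1 − (4.600/7.9)² ≈ 1 − 0.339 ≈ 0.661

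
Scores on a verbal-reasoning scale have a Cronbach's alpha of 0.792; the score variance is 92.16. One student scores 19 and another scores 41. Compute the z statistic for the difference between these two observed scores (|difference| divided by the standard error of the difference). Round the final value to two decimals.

3.55

SD = √92.16 = 9.600
SEM = 9.600·√(1 − 0.792) ≈ 4.378
SE_diff = √2 · SEM ≈ 6.192
z = 22 / 6.192 ≈ 3.553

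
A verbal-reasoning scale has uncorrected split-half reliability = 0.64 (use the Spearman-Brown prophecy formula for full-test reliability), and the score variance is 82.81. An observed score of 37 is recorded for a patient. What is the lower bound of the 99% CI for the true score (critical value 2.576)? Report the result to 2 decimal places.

SD = √82.81 = 9.1000
r_full = 2·0.64 / (1 + 0.64) ≈ 0.7805
SEM = 9.1000 · √(1 − 0.7805) = 9.1000 · √0.2195 ≈ 9.1000 · 0.4685 ≈ 4.2635
Margin = 2.576 · 4.2635 ≈ 10.9829
Lower bound: 37 − 10.9829 = 26.0171

26.02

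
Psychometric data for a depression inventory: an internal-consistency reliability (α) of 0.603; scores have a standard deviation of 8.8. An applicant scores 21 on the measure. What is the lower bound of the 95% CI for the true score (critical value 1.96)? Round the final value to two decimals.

SEM = 8.8000 × √(1 − 0.6030) = 8.8000 × √0.3970 ≈ 8.8000 × 0.6301 ≈ 5.5447
Half-width = 1.96×5.5447 ≈ 10.8676
Lower bound: 21 − 10.8676 = 10.1324

10.13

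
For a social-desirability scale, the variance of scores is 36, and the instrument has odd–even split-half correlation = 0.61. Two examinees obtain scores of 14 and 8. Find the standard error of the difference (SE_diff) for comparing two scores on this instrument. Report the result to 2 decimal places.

σ = 36^(1/2) = 6.000
r_full = 2·0.61 / (1 + 0.61) ≈ 0.758
The standard error of measurement is 6.000·√(1 − 0.758) ≈ 6.000·0.492 ≈ 2.953.
SE_diff = SEM · √2 ≈ 2.953 · 1.414 ≈ 4.176

4.18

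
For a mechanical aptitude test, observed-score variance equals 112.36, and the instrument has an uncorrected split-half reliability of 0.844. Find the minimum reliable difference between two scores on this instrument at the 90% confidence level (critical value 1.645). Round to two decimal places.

7.17

SD = √112.36 = 10.6000
Spearman-Brown: r = 2(0.844) / (1 + 0.844) = 1.6880 / 1.8440 ≈ 0.9154
SEM = 10.6000 * √(1 − 0.9154) = 10.6000 * √0.0846 ≈ 10.6000 * 0.2909 ≈ 3.0831
SE_diff = √2 * SEM ≈ 4.3602
Minimum reliable difference = 1.645 * SE_diff ≈ 1.645 * 4.3602 ≈ 7.1725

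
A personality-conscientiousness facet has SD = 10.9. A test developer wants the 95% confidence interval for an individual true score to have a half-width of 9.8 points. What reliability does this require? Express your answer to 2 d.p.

0.79

SEM needed = half-width / z = 9.8/1.96 ≈ 5.000
r = 1 − (SEM / SD)² = 1 − (5.000 / 10.9)² ≈ 1 − 0.210 ≈ 0.790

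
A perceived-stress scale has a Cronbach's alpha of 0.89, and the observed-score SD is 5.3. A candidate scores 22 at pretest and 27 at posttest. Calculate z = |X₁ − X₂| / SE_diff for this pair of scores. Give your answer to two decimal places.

SEM = 5.300·√(1 − 0.890) ≃ 1.758
SE_diff = SEM · √2 ≃ 1.758 · 1.414 ≃ 2.486
z = |22 − 27| / 2.486 = 5 / 2.486 ≃ 2.011

2.01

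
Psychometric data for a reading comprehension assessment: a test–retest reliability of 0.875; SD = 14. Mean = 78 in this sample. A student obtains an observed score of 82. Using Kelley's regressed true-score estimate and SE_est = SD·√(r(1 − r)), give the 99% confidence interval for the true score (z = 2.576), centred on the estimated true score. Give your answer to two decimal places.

Estimated true score = 0.875·82 + (1 − 0.875)·78 ≈ 81.500
SE_est = SD · √(r(1 − r)) = 14.000 · √0.109 ≈ 14.000 · 0.331 ≈ 4.630
99% CI: 81.500 ± 11.927 ≈ (69.573, 93.427)

[69.57, 93.43]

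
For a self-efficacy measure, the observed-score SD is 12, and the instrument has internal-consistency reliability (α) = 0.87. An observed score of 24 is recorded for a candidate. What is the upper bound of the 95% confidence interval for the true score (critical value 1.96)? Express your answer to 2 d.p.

The standard error of measurement is 12.0000*√(1 − 0.8700) ≈ 12.0000*0.3606 ≈ 4.3267.
1.96 * SEM ≈ 8.4803
Upper bound: 24 + 8.4803 = 32.4803

32.48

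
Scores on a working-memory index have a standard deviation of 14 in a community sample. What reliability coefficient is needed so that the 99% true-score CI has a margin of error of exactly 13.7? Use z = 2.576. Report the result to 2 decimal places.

0.86

SEM needed = half-width / z = 13.7/2.576 ≈ 5.318
r = 1 − (SEM / SD)² = 1 − (5.318 / 14)² ≈ 1 − 0.144 ≈ 0.856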